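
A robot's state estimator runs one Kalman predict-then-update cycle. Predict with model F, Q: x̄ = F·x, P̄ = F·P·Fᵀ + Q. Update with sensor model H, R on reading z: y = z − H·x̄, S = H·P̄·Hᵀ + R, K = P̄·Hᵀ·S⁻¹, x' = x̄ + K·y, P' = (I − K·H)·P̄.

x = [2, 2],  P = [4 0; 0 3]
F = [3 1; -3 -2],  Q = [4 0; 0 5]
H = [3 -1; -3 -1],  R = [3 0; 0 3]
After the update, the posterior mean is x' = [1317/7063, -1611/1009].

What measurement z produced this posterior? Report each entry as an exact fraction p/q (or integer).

x̄ = F·x = [8, -10]
P̄ = F·P·Fᵀ + Q = [43 -42; -42 53]
S = H·P̄·Hᵀ + R = [695 -334; -334 191]
K = P̄·Hᵀ·S⁻¹ = [1201/7063 -1117/7063; -467/1009 -431/1009]
x' − x̄ = [-55187/7063, 8479/1009] = K·y
y = (KᵀK)⁻¹·Kᵀ·(x' − x̄) = [-32, 15]
z = y + H·x̄ = [-32, 15] + [34, -14] = [2, 1]

z = [2, 1]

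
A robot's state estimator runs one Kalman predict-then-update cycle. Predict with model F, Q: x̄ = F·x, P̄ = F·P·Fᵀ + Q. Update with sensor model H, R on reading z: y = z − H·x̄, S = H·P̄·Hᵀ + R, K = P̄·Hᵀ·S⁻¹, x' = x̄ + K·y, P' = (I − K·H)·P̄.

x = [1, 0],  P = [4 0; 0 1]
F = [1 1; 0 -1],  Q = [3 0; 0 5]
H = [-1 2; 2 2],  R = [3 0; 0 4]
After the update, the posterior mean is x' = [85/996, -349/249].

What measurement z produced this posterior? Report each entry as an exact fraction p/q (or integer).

z = [-3, -3]

x̄ = F·x = [1, 0]
P̄ = F·P·Fᵀ + Q = [8 -1; -1 6]
S = H·P̄·Hᵀ + R = [39 6; 6 52]
K = P̄·Hᵀ·S⁻¹ = [-151/498 101/332; 77/249 13/83]
x' − x̄ = [-911/996, -349/249] = K·y
y = (KᵀK)⁻¹·Kᵀ·(x' − x̄) = [-2, -5]
z = y + H·x̄ = [-2, -5] + [-1, 2] = [-3, -3]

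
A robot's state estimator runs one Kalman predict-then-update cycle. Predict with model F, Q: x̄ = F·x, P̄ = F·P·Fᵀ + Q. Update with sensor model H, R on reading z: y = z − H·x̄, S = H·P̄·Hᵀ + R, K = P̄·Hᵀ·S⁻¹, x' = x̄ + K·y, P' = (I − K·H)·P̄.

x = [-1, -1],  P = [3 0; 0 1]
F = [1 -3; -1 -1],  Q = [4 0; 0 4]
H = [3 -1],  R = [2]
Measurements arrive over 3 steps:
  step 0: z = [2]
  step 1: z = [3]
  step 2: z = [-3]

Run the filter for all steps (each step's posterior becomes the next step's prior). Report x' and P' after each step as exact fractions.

step 0: x̄ = F·x = [2, 2]
step 0: P̄ = F·P·Fᵀ + Q = [16 0; 0 8]
step 0: y = z − H·x̄ = [-2]
step 0: S = H·P̄·Hᵀ + R = [154]
step 0: K = P̄·Hᵀ·S⁻¹ = [24/77; -4/77]
step 0: x' = x̄ + K·y = [106/77, 162/77]
step 0: P' = (I − K·H)·P̄ = [80/77 192/77; 192/77 584/77]
step 1: x̄ = F·x = [-380/77, -268/77]
step 1: P̄ = F·P·Fᵀ + Q = [4492/77 2056/77; 2056/77 1356/77]
step 1: y = z − H·x̄ = [1103/77]
step 1: S = H·P̄·Hᵀ + R = [29602/77]
step 1: K = P̄·Hᵀ·S⁻¹ = [5710/14801; 2406/14801]
step 1: x' = x̄ + K·y = [8750/14801, -17050/14801]
step 1: P' = (I − K·H)·P̄ = [16596/14801 38368/14801; 38368/14801 110292/14801]
step 2: x̄ = F·x = [59900/14801, 8300/14801]
step 2: P̄ = F·P·Fᵀ + Q = [838220/14801 391016/14801; 391016/14801 262828/14801]
step 2: y = z − H·x̄ = [-215803/14801]
step 2: S = H·P̄·Hᵀ + R = [5490314/14801]
step 2: K = P̄·Hᵀ·S⁻¹ = [1061822/2745157; 455110/2745157]
step 2: x' = x̄ + K·y = [-4371966/2745157, -5096230/2745157]
step 2: P' = (I − K·H)·P̄ = [3115572/2745157 7223072/2745157; 7223072/2745157 20758996/2745157]

step 0: x' = [106/77, 162/77], P' = [80/77 192/77; 192/77 584/77]
step 1: x' = [8750/14801, -17050/14801], P' = [16596/14801 38368/14801; 38368/14801 110292/14801]
step 2: x' = [-4371966/2745157, -5096230/2745157], P' = [3115572/2745157 7223072/2745157; 7223072/2745157 20758996/2745157]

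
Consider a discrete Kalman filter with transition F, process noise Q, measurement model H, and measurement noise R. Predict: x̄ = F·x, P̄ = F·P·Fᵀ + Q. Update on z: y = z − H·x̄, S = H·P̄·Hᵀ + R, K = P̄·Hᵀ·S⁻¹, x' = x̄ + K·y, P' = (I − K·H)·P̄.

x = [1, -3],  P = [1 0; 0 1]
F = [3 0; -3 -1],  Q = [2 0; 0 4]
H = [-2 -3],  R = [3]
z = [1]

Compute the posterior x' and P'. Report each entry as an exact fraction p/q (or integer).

x' = [46/13, -168/65]
P' = [138/13 -93/13; -93/13 334/65]

x̄ = F·x = [3, 0]
P̄ = F·P·Fᵀ + Q = [11 -9; -9 14]
y = z − H·x̄ = [7]
S = H·P̄·Hᵀ + R = [65]
K = P̄·Hᵀ·S⁻¹ = [1/13; -24/65]
x' = x̄ + K·y = [46/13, -168/65]
P' = (I − K·H)·P̄ = [138/13 -93/13; -93/13 334/65]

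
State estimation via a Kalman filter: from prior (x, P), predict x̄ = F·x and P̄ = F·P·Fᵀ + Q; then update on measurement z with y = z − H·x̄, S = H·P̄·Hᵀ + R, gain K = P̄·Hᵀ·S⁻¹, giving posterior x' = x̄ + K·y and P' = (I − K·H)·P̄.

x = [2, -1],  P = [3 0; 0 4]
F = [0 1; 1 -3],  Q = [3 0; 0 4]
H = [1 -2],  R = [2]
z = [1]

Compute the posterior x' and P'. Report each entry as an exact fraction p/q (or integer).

x̄ = F·x = [-1, 5]
P̄ = F·P·Fᵀ + Q = [7 -12; -12 43]
y = z − H·x̄ = [12]
S = H·P̄·Hᵀ + R = [229]
K = P̄·Hᵀ·S⁻¹ = [31/229; -98/229]
x' = x̄ + K·y = [143/229, -31/229]
P' = (I − K·H)·P̄ = [642/229 290/229; 290/229 243/229]

x' = [143/229, -31/229]
P' = [642/229 290/229; 290/229 243/229]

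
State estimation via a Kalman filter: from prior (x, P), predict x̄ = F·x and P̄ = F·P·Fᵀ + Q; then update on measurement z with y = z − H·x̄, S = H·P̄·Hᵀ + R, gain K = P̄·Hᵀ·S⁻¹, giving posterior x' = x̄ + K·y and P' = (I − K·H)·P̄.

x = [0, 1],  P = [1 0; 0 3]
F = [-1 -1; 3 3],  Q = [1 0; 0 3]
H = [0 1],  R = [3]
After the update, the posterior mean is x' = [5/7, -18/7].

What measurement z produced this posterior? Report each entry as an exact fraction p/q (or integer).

z = [-3]

x̄ = F·x = [-1, 3]
P̄ = F·P·Fᵀ + Q = [5 -12; -12 39]
S = H·P̄·Hᵀ + R = [42]
K = P̄·Hᵀ·S⁻¹ = [-2/7; 13/14]
x' − x̄ = [12/7, -39/7] = K·y
y = (KᵀK)⁻¹·Kᵀ·(x' − x̄) = [-6]
z = y + H·x̄ = [-6] + [3] = [-3]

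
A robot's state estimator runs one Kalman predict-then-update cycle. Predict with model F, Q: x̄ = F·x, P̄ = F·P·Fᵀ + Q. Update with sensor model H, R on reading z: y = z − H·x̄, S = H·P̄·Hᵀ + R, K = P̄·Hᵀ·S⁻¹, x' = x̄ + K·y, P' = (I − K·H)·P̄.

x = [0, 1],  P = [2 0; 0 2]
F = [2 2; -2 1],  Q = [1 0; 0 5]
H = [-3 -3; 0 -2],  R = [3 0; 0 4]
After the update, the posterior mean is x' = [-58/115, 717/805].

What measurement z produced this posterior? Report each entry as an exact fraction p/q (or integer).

z = [-1, -2]

x̄ = F·x = [2, 1]
P̄ = F·P·Fᵀ + Q = [17 -4; -4 15]
S = H·P̄·Hᵀ + R = [219 66; 66 64]
K = P̄·Hᵀ·S⁻¹ = [-36/115 103/230; -11/805 -366/805]
x' − x̄ = [-288/115, -88/805] = K·y
y = (KᵀK)⁻¹·Kᵀ·(x' − x̄) = [8, 0]
z = y + H·x̄ = [8, 0] + [-9, -2] = [-1, -2]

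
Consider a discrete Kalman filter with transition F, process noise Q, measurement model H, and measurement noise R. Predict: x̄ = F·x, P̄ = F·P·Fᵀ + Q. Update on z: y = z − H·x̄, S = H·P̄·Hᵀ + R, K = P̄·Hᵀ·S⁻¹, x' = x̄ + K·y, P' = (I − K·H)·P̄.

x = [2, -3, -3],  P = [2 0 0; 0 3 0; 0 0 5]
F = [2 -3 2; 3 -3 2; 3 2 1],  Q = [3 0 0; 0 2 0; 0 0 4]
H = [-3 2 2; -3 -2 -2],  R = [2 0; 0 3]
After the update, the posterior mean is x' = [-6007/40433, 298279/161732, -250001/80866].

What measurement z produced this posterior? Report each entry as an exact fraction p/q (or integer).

x̄ = F·x = [7, 9, -3]
P̄ = F·P·Fᵀ + Q = [58 59 4; 59 67 10; 4 10 39]
S = H·P̄·Hᵀ + R = [272 18; 18 1785]
K = P̄·Hᵀ·S⁻¹ = [-6690/40433 -6728/40433; -11699/161732 -44809/242598; 25915/80866 -7867/121299]
x' − x̄ = [-289038/40433, -1157309/161732, -7403/80866] = K·y
y = (KᵀK)⁻¹·Kᵀ·(x' − x̄) = [7, 36]
z = y + H·x̄ = [7, 36] + [-9, -33] = [-2, 3]

z = [-2, 3]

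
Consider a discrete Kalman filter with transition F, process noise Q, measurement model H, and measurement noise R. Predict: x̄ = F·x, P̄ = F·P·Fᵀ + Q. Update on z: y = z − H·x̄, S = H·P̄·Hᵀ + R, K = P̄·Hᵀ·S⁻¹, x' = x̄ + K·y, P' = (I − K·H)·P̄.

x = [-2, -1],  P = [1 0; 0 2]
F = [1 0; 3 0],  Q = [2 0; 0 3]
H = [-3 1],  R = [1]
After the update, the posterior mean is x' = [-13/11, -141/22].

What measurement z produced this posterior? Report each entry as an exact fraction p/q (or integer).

x̄ = F·x = [-2, -6]
P̄ = F·P·Fᵀ + Q = [3 3; 3 12]
S = H·P̄·Hᵀ + R = [22]
K = P̄·Hᵀ·S⁻¹ = [-3/11; 3/22]
x' − x̄ = [9/11, -9/22] = K·y
y = (KᵀK)⁻¹·Kᵀ·(x' − x̄) = [-3]
z = y + H·x̄ = [-3] + [0] = [-3]

z = [-3]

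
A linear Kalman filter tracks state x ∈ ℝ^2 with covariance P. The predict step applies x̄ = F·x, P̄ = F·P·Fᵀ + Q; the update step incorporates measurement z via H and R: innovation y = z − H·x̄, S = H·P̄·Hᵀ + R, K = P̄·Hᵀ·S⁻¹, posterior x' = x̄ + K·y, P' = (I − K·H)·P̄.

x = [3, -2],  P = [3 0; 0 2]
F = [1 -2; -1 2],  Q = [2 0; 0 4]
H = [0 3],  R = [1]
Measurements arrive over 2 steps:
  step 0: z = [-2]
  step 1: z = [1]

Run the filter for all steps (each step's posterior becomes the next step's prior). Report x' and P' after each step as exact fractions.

step 0: x̄ = F·x = [7, -7]
step 0: P̄ = F·P·Fᵀ + Q = [13 -11; -11 15]
step 0: y = z − H·x̄ = [19]
step 0: S = H·P̄·Hᵀ + R = [136]
step 0: K = P̄·Hᵀ·S⁻¹ = [-33/136; 45/136]
step 0: x' = x̄ + K·y = [325/136, -97/136]
step 0: P' = (I − K·H)·P̄ = [679/136 -11/136; -11/136 15/136]
step 1: x̄ = F·x = [519/136, -519/136]
step 1: P̄ = F·P·Fᵀ + Q = [1055/136 -783/136; -783/136 1327/136]
step 1: y = z − H·x̄ = [1693/136]
step 1: S = H·P̄·Hᵀ + R = [12079/136]
step 1: K = P̄·Hᵀ·S⁻¹ = [-2349/12079; 3981/12079]
step 1: x' = x̄ + K·y = [16854/12079, 3462/12079]
step 1: P' = (I − K·H)·P̄ = [53129/12079 -783/12079; -783/12079 1327/12079]

step 0: x' = [325/136, -97/136], P' = [679/136 -11/136; -11/136 15/136]
step 1: x' = [16854/12079, 3462/12079], P' = [53129/12079 -783/12079; -783/12079 1327/12079]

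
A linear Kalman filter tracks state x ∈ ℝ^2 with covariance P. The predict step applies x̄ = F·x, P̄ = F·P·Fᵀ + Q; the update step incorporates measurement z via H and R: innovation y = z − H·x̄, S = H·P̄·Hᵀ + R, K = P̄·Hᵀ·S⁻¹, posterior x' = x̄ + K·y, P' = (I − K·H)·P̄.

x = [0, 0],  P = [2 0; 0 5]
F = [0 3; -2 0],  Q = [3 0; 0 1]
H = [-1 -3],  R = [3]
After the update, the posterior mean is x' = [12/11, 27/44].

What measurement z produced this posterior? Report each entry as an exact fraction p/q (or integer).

x̄ = F·x = [0, 0]
P̄ = F·P·Fᵀ + Q = [48 0; 0 9]
S = H·P̄·Hᵀ + R = [132]
K = P̄·Hᵀ·S⁻¹ = [-4/11; -9/44]
x' − x̄ = [12/11, 27/44] = K·y
y = (KᵀK)⁻¹·Kᵀ·(x' − x̄) = [-3]
z = y + H·x̄ = [-3] + [0] = [-3]

z = [-3]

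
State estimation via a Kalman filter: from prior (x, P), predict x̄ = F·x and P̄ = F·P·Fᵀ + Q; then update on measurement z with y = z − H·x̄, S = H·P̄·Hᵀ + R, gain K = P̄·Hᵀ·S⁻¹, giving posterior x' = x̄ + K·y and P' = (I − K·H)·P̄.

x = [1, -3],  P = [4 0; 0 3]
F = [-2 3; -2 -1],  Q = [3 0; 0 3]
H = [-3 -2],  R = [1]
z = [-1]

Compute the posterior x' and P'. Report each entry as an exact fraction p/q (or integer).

x' = [-1593/587, 2667/587]
P' = [3898/587 -5771/587; -5771/587 8689/587]

x̄ = F·x = [-11, 1]
P̄ = F·P·Fᵀ + Q = [46 7; 7 22]
y = z − H·x̄ = [-32]
S = H·P̄·Hᵀ + R = [587]
K = P̄·Hᵀ·S⁻¹ = [-152/587; -65/587]
x' = x̄ + K·y = [-1593/587, 2667/587]
P' = (I − K·H)·P̄ = [3898/587 -5771/587; -5771/587 8689/587]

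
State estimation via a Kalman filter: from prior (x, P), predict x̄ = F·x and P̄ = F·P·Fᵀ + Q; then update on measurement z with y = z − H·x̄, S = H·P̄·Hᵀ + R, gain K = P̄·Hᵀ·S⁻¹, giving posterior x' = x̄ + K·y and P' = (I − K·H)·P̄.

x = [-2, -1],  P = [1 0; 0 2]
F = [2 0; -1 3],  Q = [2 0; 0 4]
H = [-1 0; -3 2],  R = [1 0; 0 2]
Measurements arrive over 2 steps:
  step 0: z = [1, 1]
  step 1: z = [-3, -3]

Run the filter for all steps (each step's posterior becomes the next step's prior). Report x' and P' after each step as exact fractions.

step 0: x̄ = F·x = [-4, -1]
step 0: P̄ = F·P·Fᵀ + Q = [6 -2; -2 23]
step 0: y = z − H·x̄ = [-3, -9]
step 0: S = H·P̄·Hᵀ + R = [7 22; 22 172]
step 0: K = P̄·Hᵀ·S⁻¹ = [-137/180 -11/360; -10/9 4/9]
step 0: x' = x̄ + K·y = [-173/120, -5/3]
step 0: P' = (I − K·H)·P̄ = [137/180 10/9; 10/9 19/9]
step 1: x̄ = F·x = [-173/60, -427/120]
step 1: P̄ = F·P·Fᵀ + Q = [227/45 463/90; 463/90 3077/180]
step 1: y = z − H·x̄ = [-353/60, -68/15]
step 1: S = H·P̄·Hᵀ + R = [272/45 218/45; 218/45 2432/45]
step 1: K = P̄·Hᵀ·S⁻¹ = [-2803/3411 -109/6822; -4150/3411 6223/13644]
step 1: x' = x̄ + K·y = [767/379, 4645/3032]
step 1: P' = (I − K·H)·P̄ = [2803/3411 4150/3411; 4150/3411 31123/13644]

step 0: x' = [-173/120, -5/3], P' = [137/180 10/9; 10/9 19/9]
step 1: x' = [767/379, 4645/3032], P' = [2803/3411 4150/3411; 4150/3411 31123/13644]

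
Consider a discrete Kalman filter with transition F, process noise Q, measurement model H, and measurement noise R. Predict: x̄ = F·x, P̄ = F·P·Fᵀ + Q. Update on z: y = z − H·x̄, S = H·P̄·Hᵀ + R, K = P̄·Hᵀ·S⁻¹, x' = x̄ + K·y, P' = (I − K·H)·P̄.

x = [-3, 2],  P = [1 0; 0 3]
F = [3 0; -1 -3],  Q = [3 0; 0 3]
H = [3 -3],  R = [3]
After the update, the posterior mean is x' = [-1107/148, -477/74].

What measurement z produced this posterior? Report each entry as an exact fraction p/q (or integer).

z = [-3]

x̄ = F·x = [-9, -3]
P̄ = F·P·Fᵀ + Q = [12 -3; -3 31]
S = H·P̄·Hᵀ + R = [444]
K = P̄·Hᵀ·S⁻¹ = [15/148; -17/74]
x' − x̄ = [225/148, -255/74] = K·y
y = (KᵀK)⁻¹·Kᵀ·(x' − x̄) = [15]
z = y + H·x̄ = [15] + [-18] = [-3]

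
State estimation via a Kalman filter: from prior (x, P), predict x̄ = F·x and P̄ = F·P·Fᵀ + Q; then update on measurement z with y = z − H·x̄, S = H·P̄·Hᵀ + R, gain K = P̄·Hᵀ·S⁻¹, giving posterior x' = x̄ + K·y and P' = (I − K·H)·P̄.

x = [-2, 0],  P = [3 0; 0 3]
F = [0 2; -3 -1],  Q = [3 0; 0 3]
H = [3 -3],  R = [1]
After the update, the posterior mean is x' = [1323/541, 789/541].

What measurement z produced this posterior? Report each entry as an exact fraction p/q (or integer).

z = [3]

x̄ = F·x = [0, 6]
P̄ = F·P·Fᵀ + Q = [15 -6; -6 33]
S = H·P̄·Hᵀ + R = [541]
K = P̄·Hᵀ·S⁻¹ = [63/541; -117/541]
x' − x̄ = [1323/541, -2457/541] = K·y
y = (KᵀK)⁻¹·Kᵀ·(x' − x̄) = [21]
z = y + H·x̄ = [21] + [-18] = [3]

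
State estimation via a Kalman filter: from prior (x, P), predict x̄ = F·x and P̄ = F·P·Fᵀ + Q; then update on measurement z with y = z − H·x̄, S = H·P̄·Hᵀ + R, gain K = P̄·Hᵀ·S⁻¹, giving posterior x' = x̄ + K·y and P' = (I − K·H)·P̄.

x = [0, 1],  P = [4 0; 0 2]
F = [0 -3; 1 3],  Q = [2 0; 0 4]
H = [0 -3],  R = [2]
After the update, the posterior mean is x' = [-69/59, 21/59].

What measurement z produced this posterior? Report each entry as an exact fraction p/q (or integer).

z = [-1]

x̄ = F·x = [-3, 3]
P̄ = F·P·Fᵀ + Q = [20 -18; -18 26]
S = H·P̄·Hᵀ + R = [236]
K = P̄·Hᵀ·S⁻¹ = [27/118; -39/118]
x' − x̄ = [108/59, -156/59] = K·y
y = (KᵀK)⁻¹·Kᵀ·(x' − x̄) = [8]
z = y + H·x̄ = [8] + [-9] = [-1]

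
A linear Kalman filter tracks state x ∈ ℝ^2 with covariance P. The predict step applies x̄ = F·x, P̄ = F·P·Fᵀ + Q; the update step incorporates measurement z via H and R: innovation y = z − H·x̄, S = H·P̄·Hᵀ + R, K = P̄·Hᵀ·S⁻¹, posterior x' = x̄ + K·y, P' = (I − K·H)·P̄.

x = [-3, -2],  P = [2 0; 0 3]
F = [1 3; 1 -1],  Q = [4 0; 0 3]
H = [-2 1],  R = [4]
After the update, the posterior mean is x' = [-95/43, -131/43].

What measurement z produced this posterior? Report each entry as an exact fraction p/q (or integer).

x̄ = F·x = [-9, -1]
P̄ = F·P·Fᵀ + Q = [33 -7; -7 8]
S = H·P̄·Hᵀ + R = [172]
K = P̄·Hᵀ·S⁻¹ = [-73/172; 11/86]
x' − x̄ = [292/43, -88/43] = K·y
y = (KᵀK)⁻¹·Kᵀ·(x' − x̄) = [-16]
z = y + H·x̄ = [-16] + [17] = [1]

z = [1]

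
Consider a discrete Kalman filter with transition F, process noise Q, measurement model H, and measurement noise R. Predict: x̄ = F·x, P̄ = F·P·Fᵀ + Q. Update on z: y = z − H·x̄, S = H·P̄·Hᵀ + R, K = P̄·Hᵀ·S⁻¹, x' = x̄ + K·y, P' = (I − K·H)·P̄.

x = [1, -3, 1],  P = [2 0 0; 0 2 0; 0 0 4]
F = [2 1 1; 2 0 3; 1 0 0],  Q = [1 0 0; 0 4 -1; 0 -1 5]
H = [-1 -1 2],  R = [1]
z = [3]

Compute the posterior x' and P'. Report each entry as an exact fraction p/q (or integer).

x̄ = F·x = [0, 5, 1]
P̄ = F·P·Fᵀ + Q = [15 20 4; 20 48 3; 4 3 7]
y = z − H·x̄ = [6]
S = H·P̄·Hᵀ + R = [104]
K = P̄·Hᵀ·S⁻¹ = [-27/104; -31/52; 7/104]
x' = x̄ + K·y = [-81/52, 37/26, 73/52]
P' = (I − K·H)·P̄ = [831/104 203/52 605/104; 203/52 287/26 373/52; 605/104 373/52 679/104]

x' = [-81/52, 37/26, 73/52]
P' = [831/104 203/52 605/104; 203/52 287/26 373/52; 605/104 373/52 679/104]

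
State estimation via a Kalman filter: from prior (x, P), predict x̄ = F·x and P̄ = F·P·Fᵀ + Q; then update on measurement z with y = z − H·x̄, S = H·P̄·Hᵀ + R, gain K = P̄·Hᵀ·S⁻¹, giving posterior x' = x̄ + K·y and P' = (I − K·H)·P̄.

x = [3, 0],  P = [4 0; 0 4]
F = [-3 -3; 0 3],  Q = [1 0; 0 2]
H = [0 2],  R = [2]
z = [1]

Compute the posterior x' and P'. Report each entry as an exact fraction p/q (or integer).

x̄ = F·x = [-9, 0]
P̄ = F·P·Fᵀ + Q = [73 -36; -36 38]
y = z − H·x̄ = [1]
S = H·P̄·Hᵀ + R = [154]
K = P̄·Hᵀ·S⁻¹ = [-36/77; 38/77]
x' = x̄ + K·y = [-729/77, 38/77]
P' = (I − K·H)·P̄ = [3029/77 -36/77; -36/77 38/77]

x' = [-729/77, 38/77]
P' = [3029/77 -36/77; -36/77 38/77]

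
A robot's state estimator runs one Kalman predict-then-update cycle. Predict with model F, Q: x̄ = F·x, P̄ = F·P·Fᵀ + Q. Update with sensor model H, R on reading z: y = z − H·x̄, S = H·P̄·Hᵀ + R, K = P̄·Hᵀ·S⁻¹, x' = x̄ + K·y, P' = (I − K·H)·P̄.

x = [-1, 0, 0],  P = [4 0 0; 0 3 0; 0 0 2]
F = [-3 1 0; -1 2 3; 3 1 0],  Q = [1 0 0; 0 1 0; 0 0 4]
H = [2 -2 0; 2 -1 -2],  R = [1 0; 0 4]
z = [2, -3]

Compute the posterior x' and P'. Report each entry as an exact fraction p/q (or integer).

x' = [-33047/31723, -63699/31723, 42911/31723]
P' = [243848/31723 246710/31723 100541/31723; 246710/31723 257368/31723 98304/31723; 100541/31723 98304/31723 72393/31723]

x̄ = F·x = [3, 1, -3]
P̄ = F·P·Fᵀ + Q = [40 18 -33; 18 35 -6; -33 -6 43]
y = z − H·x̄ = [-2, -14]
S = H·P̄·Hᵀ + R = [157 230; 230 539]
K = P̄·Hᵀ·S⁻¹ = [-5724/31723 9976/31723; -21316/31723 9861/31723; 4474/31723 -10502/31723]
x' = x̄ + K·y = [-33047/31723, -63699/31723, 42911/31723]
P' = (I − K·H)·P̄ = [243848/31723 246710/31723 100541/31723; 246710/31723 257368/31723 98304/31723; 100541/31723 98304/31723 72393/31723]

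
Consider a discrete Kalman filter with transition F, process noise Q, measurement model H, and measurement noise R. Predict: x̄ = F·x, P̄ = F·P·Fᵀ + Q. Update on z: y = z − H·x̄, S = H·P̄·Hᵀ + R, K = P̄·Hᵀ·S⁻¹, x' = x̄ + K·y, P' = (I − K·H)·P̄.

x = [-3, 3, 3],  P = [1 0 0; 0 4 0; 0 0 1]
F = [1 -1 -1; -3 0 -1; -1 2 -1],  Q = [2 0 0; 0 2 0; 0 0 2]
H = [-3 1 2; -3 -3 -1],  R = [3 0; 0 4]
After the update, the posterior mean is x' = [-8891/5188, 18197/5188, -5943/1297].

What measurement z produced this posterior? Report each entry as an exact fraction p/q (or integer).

z = [-1, -1]

x̄ = F·x = [-9, 6, 6]
P̄ = F·P·Fᵀ + Q = [8 -2 -8; -2 12 4; -8 4 20]
S = H·P̄·Hᵀ + R = [291 -20; -20 144]
K = P̄·Hᵀ·S⁻¹ = [-781/5188 -1875/20752; 383/5188 -4687/20752; 301/1297 -121/5188]
x' − x̄ = [37801/5188, -12931/5188, -13725/1297] = K·y
y = (KᵀK)⁻¹·Kᵀ·(x' − x̄) = [-46, -4]
z = y + H·x̄ = [-46, -4] + [45, 3] = [-1, -1]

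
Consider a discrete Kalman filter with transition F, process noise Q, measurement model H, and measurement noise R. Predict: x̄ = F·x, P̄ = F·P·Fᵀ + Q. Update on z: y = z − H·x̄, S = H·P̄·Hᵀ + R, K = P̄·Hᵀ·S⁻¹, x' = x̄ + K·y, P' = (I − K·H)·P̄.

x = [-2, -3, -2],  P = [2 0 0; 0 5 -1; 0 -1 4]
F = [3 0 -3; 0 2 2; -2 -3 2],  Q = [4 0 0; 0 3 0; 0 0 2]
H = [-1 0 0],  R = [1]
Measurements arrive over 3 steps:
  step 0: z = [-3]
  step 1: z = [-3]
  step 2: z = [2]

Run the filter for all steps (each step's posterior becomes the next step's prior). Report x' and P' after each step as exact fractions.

step 0: x̄ = F·x = [0, -10, 9]
step 0: P̄ = F·P·Fᵀ + Q = [58 -18 -45; -18 31 -12; -45 -12 83]
step 0: y = z − H·x̄ = [-3]
step 0: S = H·P̄·Hᵀ + R = [59]
step 0: K = P̄·Hᵀ·S⁻¹ = [-58/59; 18/59; 45/59]
step 0: x' = x̄ + K·y = [174/59, -644/59, 396/59]
step 0: P' = (I − K·H)·P̄ = [58/59 -18/59 -45/59; -18/59 1505/59 -1518/59; -45/59 -1518/59 2872/59]
step 1: x̄ = F·x = [-666/59, -496/59, 2376/59]
step 1: P̄ = F·P·Fᵀ + Q = [27416/59 -8502/59 -31620/59; -8502/59 5541/59 5746/59; -31620/59 5746/59 43743/59]
step 1: y = z − H·x̄ = [-843/59]
step 1: S = H·P̄·Hᵀ + R = [27475/59]
step 1: K = P̄·Hᵀ·S⁻¹ = [-27416/27475; 8502/27475; 6324/5495]
step 1: x' = x̄ + K·y = [81582/27475, -352454/27475, 130932/5495]
step 1: P' = (I − K·H)·P̄ = [27416/27475 -8502/27475 -6324/5495; -8502/27475 1355169/27475 -376142/5495; -6324/5495 -376142/5495 136959/1099]
step 2: x̄ = F·x = [-1719234/27475, 604412/27475, 2203518/27475]
step 2: P̄ = F·P·Fᵀ + Q = [31741579/27475 -9500322/27475 -37937658/27475; -9500322/27475 4153321/27475 9486794/27475; -37937658/27475 9486794/27475 48776491/27475]
step 2: y = z − H·x̄ = [-1664284/27475]
step 2: S = H·P̄·Hᵀ + R = [31769054/27475]
step 2: K = P̄·Hᵀ·S⁻¹ = [-31741579/31769054; 4750161/15884527; 18968829/15884527]
step 2: x' = x̄ + K·y = [-32601196/15884527, 61699064/15884527, 124925298/15884527]
step 2: P' = (I − K·H)·P̄ = [31741579/31769054 -4750161/15884527 -18968829/15884527; -4750161/15884527 758707207/15884527 -1074312940/15884527; -18968829/15884527 -1074312940/15884527 2007590209/15884527]

step 0: x' = [174/59, -644/59, 396/59], P' = [58/59 -18/59 -45/59; -18/59 1505/59 -1518/59; -45/59 -1518/59 2872/59]
step 1: x' = [81582/27475, -352454/27475, 130932/5495], P' = [27416/27475 -8502/27475 -6324/5495; -8502/27475 1355169/27475 -376142/5495; -6324/5495 -376142/5495 136959/1099]
step 2: x' = [-32601196/15884527, 61699064/15884527, 124925298/15884527], P' = [31741579/31769054 -4750161/15884527 -18968829/15884527; -4750161/15884527 758707207/15884527 -1074312940/15884527; -18968829/15884527 -1074312940/15884527 2007590209/15884527]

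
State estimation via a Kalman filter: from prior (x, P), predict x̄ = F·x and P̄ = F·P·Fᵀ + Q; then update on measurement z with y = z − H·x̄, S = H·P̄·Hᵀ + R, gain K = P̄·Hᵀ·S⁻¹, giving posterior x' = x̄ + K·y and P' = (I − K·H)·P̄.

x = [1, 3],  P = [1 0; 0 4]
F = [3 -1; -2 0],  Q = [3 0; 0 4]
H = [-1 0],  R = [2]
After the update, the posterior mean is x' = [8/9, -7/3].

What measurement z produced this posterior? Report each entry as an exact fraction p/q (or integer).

z = [-1]

x̄ = F·x = [0, -2]
P̄ = F·P·Fᵀ + Q = [16 -6; -6 8]
S = H·P̄·Hᵀ + R = [18]
K = P̄·Hᵀ·S⁻¹ = [-8/9; 1/3]
x' − x̄ = [8/9, -1/3] = K·y
y = (KᵀK)⁻¹·Kᵀ·(x' − x̄) = [-1]
z = y + H·x̄ = [-1] + [0] = [-1]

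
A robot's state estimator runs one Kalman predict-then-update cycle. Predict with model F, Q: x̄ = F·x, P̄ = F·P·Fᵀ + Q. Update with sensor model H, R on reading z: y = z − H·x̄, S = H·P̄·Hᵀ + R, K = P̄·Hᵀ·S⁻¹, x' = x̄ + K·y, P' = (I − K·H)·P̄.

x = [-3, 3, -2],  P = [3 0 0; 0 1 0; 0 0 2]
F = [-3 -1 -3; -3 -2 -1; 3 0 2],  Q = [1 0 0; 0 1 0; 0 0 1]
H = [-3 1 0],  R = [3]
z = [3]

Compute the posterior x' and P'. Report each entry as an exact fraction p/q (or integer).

x' = [-302/125, -582/125, -163/125]
P' = [257/125 612/125 -317/125; 612/125 3459/250 -822/125; -317/125 -822/125 802/125]

x̄ = F·x = [12, 5, -13]
P̄ = F·P·Fᵀ + Q = [47 35 -39; 35 34 -31; -39 -31 36]
y = z − H·x̄ = [34]
S = H·P̄·Hᵀ + R = [250]
K = P̄·Hᵀ·S⁻¹ = [-53/125; -71/250; 43/125]
x' = x̄ + K·y = [-302/125, -582/125, -163/125]
P' = (I − K·H)·P̄ = [257/125 612/125 -317/125; 612/125 3459/250 -822/125; -317/125 -822/125 802/125]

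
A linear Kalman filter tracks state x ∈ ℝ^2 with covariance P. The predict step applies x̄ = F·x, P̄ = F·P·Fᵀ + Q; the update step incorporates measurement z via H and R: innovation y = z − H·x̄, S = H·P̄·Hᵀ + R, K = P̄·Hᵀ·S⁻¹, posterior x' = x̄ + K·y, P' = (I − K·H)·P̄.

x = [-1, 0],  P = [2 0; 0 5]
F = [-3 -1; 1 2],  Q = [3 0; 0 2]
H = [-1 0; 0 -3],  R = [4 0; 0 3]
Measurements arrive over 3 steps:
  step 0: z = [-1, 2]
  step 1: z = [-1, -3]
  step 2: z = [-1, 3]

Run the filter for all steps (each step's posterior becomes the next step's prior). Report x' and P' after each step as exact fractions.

step 0: x' = [971/711, -463/711], P' = [2260/711 -32/711; -32/711 232/711]
step 1: x' = [-2593/22843, 241997/296959], P' = [73948/22843 -2160/22843; -2160/22843 90534/296959]
step 2: x' = [174713389/121784521, -99208173/121784521], P' = [395743956/121784521 -11473920/121784521; -11473920/121784521 37043946/121784521]

step 0: x̄ = F·x = [3, -1]
step 0: P̄ = F·P·Fᵀ + Q = [26 -16; -16 24]
step 0: y = z − H·x̄ = [2, -1]
step 0: S = H·P̄·Hᵀ + R = [30 -48; -48 219]
step 0: K = P̄·Hᵀ·S⁻¹ = [-565/711 32/711; 8/711 -232/711]
step 0: x' = x̄ + K·y = [971/711, -463/711]
step 0: P' = (I − K·H)·P̄ = [2260/711 -32/711; -32/711 232/711]
step 1: x̄ = F·x = [-2450/711, 5/79]
step 1: P̄ = F·P·Fᵀ + Q = [22513/711 -780/79; -780/79 498/79]
step 1: y = z − H·x̄ = [-3161/711, -222/79]
step 1: S = H·P̄·Hᵀ + R = [25357/711 -2340/79; -2340/79 4719/79]
step 1: K = P̄·Hᵀ·S⁻¹ = [-18487/22843 2160/22843; 540/22843 -90534/296959]
step 1: x' = x̄ + K·y = [-2593/22843, 241997/296959]
step 1: P' = (I − K·H)·P̄ = [73948/22843 -2160/22843; -2160/22843 90534/296959]
step 2: x̄ = F·x = [-140870/296959, 450285/296959]
step 2: P̄ = F·P·Fᵀ + Q = [9464847/296959 -2868480/296959; -2868480/296959 1805058/296959]
step 2: y = z − H·x̄ = [-437829/296959, 2241732/296959]
step 2: S = H·P̄·Hᵀ + R = [10652683/296959 -8605440/296959; -8605440/296959 17136399/296959]
step 2: K = P̄·Hᵀ·S⁻¹ = [-98935989/121784521 11473920/121784521; 2868480/121784521 -37043946/121784521]
step 2: x' = x̄ + K·y = [174713389/121784521, -99208173/121784521]
step 2: P' = (I − K·H)·P̄ = [395743956/121784521 -11473920/121784521; -11473920/121784521 37043946/121784521]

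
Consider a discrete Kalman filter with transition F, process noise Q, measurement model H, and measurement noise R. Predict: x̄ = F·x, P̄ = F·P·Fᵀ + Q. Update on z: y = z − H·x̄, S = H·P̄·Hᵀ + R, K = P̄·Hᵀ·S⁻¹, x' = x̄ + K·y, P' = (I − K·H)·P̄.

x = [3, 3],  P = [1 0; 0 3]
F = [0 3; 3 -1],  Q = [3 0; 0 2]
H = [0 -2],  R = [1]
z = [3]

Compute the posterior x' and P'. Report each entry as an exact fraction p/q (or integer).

x' = [261/19, -26/19]
P' = [462/19 -3/19; -3/19 14/57]

x̄ = F·x = [9, 6]
P̄ = F·P·Fᵀ + Q = [30 -9; -9 14]
y = z − H·x̄ = [15]
S = H·P̄·Hᵀ + R = [57]
K = P̄·Hᵀ·S⁻¹ = [6/19; -28/57]
x' = x̄ + K·y = [261/19, -26/19]
P' = (I − K·H)·P̄ = [462/19 -3/19; -3/19 14/57]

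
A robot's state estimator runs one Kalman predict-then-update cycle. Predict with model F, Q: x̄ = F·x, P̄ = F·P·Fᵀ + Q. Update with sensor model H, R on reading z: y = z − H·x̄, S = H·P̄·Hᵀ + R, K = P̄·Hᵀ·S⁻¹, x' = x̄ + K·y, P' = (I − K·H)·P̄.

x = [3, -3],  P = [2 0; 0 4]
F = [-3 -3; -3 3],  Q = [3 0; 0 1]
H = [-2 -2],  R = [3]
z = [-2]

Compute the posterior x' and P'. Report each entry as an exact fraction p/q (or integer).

x̄ = F·x = [0, -18]
P̄ = F·P·Fᵀ + Q = [57 -18; -18 55]
y = z − H·x̄ = [-38]
S = H·P̄·Hᵀ + R = [307]
K = P̄·Hᵀ·S⁻¹ = [-78/307; -74/307]
x' = x̄ + K·y = [2964/307, -2714/307]
P' = (I − K·H)·P̄ = [11415/307 -11298/307; -11298/307 11409/307]

x' = [2964/307, -2714/307]
P' = [11415/307 -11298/307; -11298/307 11409/307]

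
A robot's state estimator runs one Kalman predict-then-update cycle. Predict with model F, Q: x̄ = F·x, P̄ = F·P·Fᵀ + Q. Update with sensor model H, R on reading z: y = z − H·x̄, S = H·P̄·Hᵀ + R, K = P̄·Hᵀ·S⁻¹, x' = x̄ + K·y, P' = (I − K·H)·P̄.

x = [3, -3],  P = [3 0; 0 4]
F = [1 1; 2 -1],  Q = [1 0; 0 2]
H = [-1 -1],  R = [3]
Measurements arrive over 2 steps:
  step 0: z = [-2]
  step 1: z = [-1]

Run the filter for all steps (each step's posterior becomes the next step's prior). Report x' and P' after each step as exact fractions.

step 0: x' = [-70/33, 157/33], P' = [164/33 -134/33; -134/33 194/33]
step 1: x' = [197/62, -81/31], P' = [1927/558 -902/279; -902/279 1628/279]

step 0: x̄ = F·x = [0, 9]
step 0: P̄ = F·P·Fᵀ + Q = [8 2; 2 18]
step 0: y = z − H·x̄ = [7]
step 0: S = H·P̄·Hᵀ + R = [33]
step 0: K = P̄·Hᵀ·S⁻¹ = [-10/33; -20/33]
step 0: x' = x̄ + K·y = [-70/33, 157/33]
step 0: P' = (I − K·H)·P̄ = [164/33 -134/33; -134/33 194/33]
step 1: x̄ = F·x = [29/11, -9]
step 1: P̄ = F·P·Fᵀ + Q = [41/11 0; 0 44]
step 1: y = z − H·x̄ = [-81/11]
step 1: S = H·P̄·Hᵀ + R = [558/11]
step 1: K = P̄·Hᵀ·S⁻¹ = [-41/558; -242/279]
step 1: x' = x̄ + K·y = [197/62, -81/31]
step 1: P' = (I − K·H)·P̄ = [1927/558 -902/279; -902/279 1628/279]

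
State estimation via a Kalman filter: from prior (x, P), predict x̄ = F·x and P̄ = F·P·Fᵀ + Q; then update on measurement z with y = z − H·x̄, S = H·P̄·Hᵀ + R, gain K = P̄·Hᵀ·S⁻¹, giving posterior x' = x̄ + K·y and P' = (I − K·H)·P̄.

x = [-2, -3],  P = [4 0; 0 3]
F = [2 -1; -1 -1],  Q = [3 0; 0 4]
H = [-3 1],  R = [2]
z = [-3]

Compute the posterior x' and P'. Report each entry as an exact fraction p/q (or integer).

x̄ = F·x = [-1, 5]
P̄ = F·P·Fᵀ + Q = [22 -5; -5 11]
y = z − H·x̄ = [-11]
S = H·P̄·Hᵀ + R = [241]
K = P̄·Hᵀ·S⁻¹ = [-71/241; 26/241]
x' = x̄ + K·y = [540/241, 919/241]
P' = (I − K·H)·P̄ = [261/241 641/241; 641/241 1975/241]

x' = [540/241, 919/241]
P' = [261/241 641/241; 641/241 1975/241]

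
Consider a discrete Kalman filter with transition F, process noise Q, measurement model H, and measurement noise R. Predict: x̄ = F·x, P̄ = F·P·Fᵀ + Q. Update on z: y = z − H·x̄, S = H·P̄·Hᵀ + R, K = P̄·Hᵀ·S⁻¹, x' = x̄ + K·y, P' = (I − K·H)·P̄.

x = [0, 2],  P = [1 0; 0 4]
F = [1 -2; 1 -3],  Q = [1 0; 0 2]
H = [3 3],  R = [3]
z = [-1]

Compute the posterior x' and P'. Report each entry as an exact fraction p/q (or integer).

x' = [-41/322, -38/161]
P' = [249/322 -103/161; -103/161 135/161]

x̄ = F·x = [-4, -6]
P̄ = F·P·Fᵀ + Q = [18 25; 25 39]
y = z − H·x̄ = [29]
S = H·P̄·Hᵀ + R = [966]
K = P̄·Hᵀ·S⁻¹ = [43/322; 32/161]
x' = x̄ + K·y = [-41/322, -38/161]
P' = (I − K·H)·P̄ = [249/322 -103/161; -103/161 135/161]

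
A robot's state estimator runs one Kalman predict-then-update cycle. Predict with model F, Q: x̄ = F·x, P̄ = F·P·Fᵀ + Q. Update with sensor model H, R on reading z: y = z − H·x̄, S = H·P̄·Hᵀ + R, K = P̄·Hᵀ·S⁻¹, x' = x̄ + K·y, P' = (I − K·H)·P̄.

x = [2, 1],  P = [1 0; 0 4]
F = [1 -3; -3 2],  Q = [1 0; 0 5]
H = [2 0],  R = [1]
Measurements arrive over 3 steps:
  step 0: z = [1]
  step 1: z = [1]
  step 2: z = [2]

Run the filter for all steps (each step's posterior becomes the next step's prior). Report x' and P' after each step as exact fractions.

step 0: x̄ = F·x = [-1, -4]
step 0: P̄ = F·P·Fᵀ + Q = [38 -27; -27 30]
step 0: y = z − H·x̄ = [3]
step 0: S = H·P̄·Hᵀ + R = [153]
step 0: K = P̄·Hᵀ·S⁻¹ = [76/153; -6/17]
step 0: x' = x̄ + K·y = [25/51, -86/17]
step 0: P' = (I − K·H)·P̄ = [38/153 -3/17; -3/17 186/17]
step 1: x̄ = F·x = [47/3, -197/17]
step 1: P̄ = F·P·Fᵀ + Q = [907/9 -205/3; -205/3 903/17]
step 1: y = z − H·x̄ = [-91/3]
step 1: S = H·P̄·Hᵀ + R = [3637/9]
step 1: K = P̄·Hᵀ·S⁻¹ = [1814/3637; -1230/3637]
step 1: x' = x̄ + K·y = [1955/3637, -82219/61829]
step 1: P' = (I − K·H)·P̄ = [907/3637 -615/3637; -615/3637 426511/61829]
step 2: x̄ = F·x = [279892/61829, -264143/61829]
step 2: P̄ = F·P·Fᵀ + Q = [3978577/61829 -2720328/61829; -2720328/61829 2279420/61829]
step 2: y = z − H·x̄ = [-436126/61829]
step 2: S = H·P̄·Hᵀ + R = [15976137/61829]
step 2: K = P̄·Hᵀ·S⁻¹ = [7957154/15976137; -1813552/5325379]
step 2: x' = x̄ + K·y = [16194200/15976137, -9958505/5325379]
step 2: P' = (I − K·H)·P̄ = [3978577/15976137 -906776/5325379; -906776/5325379 36744292/5325379]

step 0: x' = [25/51, -86/17], P' = [38/153 -3/17; -3/17 186/17]
step 1: x' = [1955/3637, -82219/61829], P' = [907/3637 -615/3637; -615/3637 426511/61829]
step 2: x' = [16194200/15976137, -9958505/5325379], P' = [3978577/15976137 -906776/5325379; -906776/5325379 36744292/5325379]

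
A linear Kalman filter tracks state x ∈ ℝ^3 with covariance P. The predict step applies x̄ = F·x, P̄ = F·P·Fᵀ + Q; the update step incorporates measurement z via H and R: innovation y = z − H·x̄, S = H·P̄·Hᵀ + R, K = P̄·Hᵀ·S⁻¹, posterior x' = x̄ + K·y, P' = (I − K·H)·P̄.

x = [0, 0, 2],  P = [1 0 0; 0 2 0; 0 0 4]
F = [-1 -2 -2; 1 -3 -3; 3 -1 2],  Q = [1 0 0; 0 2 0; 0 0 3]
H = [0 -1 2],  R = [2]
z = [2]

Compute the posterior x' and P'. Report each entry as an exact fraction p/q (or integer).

x̄ = F·x = [-4, -6, 4]
P̄ = F·P·Fᵀ + Q = [26 35 -15; 35 57 -15; -15 -15 30]
y = z − H·x̄ = [-12]
S = H·P̄·Hᵀ + R = [239]
K = P̄·Hᵀ·S⁻¹ = [-65/239; -87/239; 75/239]
x' = x̄ + K·y = [-176/239, -390/239, 56/239]
P' = (I − K·H)·P̄ = [1989/239 2710/239 1290/239; 2710/239 6054/239 2940/239; 1290/239 2940/239 1545/239]

x' = [-176/239, -390/239, 56/239]
P' = [1989/239 2710/239 1290/239; 2710/239 6054/239 2940/239; 1290/239 2940/239 1545/239]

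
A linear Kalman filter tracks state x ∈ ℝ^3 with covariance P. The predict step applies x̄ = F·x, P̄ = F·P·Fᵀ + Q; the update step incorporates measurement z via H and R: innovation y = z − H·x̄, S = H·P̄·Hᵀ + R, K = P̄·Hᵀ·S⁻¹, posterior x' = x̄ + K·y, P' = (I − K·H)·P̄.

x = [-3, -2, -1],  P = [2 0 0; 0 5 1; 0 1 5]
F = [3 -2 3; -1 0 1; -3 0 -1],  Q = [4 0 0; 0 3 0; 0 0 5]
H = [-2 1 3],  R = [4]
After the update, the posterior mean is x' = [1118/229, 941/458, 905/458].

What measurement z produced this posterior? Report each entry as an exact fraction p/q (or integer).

z = [-2]

x̄ = F·x = [-8, 2, 10]
P̄ = F·P·Fᵀ + Q = [75 7 -31; 7 10 1; -31 1 28]
S = H·P̄·Hᵀ + R = [916]
K = P̄·Hᵀ·S⁻¹ = [-59/229; -1/916; 147/916]
x' − x̄ = [2950/229, 25/458, -3675/458] = K·y
y = (KᵀK)⁻¹·Kᵀ·(x' − x̄) = [-50]
z = y + H·x̄ = [-50] + [48] = [-2]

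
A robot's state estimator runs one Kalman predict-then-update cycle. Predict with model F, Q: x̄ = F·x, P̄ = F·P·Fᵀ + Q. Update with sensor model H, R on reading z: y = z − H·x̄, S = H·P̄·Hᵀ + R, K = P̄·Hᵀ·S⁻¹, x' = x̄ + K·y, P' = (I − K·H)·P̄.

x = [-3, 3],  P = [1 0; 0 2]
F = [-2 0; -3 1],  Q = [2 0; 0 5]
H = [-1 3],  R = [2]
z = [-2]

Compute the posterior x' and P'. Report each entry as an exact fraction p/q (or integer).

x' = [78/29, 12/29]
P' = [138/29 48/29; 48/29 23/29]

x̄ = F·x = [6, 12]
P̄ = F·P·Fᵀ + Q = [6 6; 6 16]
y = z − H·x̄ = [-32]
S = H·P̄·Hᵀ + R = [116]
K = P̄·Hᵀ·S⁻¹ = [3/29; 21/58]
x' = x̄ + K·y = [78/29, 12/29]
P' = (I − K·H)·P̄ = [138/29 48/29; 48/29 23/29]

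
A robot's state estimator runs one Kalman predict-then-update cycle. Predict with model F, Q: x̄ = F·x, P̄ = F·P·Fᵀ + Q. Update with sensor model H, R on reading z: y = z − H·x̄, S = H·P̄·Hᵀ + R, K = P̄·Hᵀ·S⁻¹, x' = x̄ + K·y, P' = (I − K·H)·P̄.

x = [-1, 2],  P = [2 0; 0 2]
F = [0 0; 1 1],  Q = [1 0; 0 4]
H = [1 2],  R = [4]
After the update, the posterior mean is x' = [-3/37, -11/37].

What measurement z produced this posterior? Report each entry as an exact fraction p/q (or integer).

z = [-1]

x̄ = F·x = [0, 1]
P̄ = F·P·Fᵀ + Q = [1 0; 0 8]
S = H·P̄·Hᵀ + R = [37]
K = P̄·Hᵀ·S⁻¹ = [1/37; 16/37]
x' − x̄ = [-3/37, -48/37] = K·y
y = (KᵀK)⁻¹·Kᵀ·(x' − x̄) = [-3]
z = y + H·x̄ = [-3] + [2] = [-1]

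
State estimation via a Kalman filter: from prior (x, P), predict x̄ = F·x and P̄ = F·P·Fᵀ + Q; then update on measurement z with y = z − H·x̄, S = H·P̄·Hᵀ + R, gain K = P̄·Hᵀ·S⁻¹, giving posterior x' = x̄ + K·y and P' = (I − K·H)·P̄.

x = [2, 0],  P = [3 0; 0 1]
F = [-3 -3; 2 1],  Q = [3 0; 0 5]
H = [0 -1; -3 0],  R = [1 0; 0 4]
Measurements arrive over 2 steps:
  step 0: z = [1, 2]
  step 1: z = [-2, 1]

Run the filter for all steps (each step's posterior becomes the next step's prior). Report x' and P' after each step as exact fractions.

step 0: x' = [-459/694, -2009/2776], P' = [150/347 -21/694; -21/694 2421/2776]
step 1: x' = [-210009/830831, 4058720/2492493], P' = [355308/830831 -18276/830831; -18276/830831 2126744/2492493]

step 0: x̄ = F·x = [-6, 4]
step 0: P̄ = F·P·Fᵀ + Q = [39 -21; -21 18]
step 0: y = z − H·x̄ = [5, -16]
step 0: S = H·P̄·Hᵀ + R = [19 -63; -63 355]
step 0: K = P̄·Hᵀ·S⁻¹ = [21/694 -225/694; -2421/2776 63/2776]
step 0: x' = x̄ + K·y = [-459/694, -2009/2776]
step 0: P' = (I − K·H)·P̄ = [150/347 -21/694; -21/694 2421/2776]
step 1: x̄ = F·x = [11535/2776, -5681/2776]
step 1: P̄ = F·P·Fᵀ + Q = [39405/2776 -13707/2776; -13707/2776 20765/2776]
step 1: y = z − H·x̄ = [-11233/2776, 37381/2776]
step 1: S = H·P̄·Hᵀ + R = [23541/2776 -41121/2776; -41121/2776 365749/2776]
step 1: K = P̄·Hᵀ·S⁻¹ = [18276/830831 -266481/830831; -2126744/2492493 13707/830831]
step 1: x' = x̄ + K·y = [-210009/830831, 4058720/2492493]
step 1: P' = (I − K·H)·P̄ = [355308/830831 -18276/830831; -18276/830831 2126744/2492493]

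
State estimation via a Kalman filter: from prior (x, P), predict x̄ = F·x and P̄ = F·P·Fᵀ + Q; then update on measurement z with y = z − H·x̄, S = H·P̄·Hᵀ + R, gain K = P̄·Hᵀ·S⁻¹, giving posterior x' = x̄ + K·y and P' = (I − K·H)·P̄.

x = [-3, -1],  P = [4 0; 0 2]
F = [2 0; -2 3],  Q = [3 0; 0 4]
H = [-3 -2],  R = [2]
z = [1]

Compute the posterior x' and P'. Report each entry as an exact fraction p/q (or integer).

x̄ = F·x = [-6, 3]
P̄ = F·P·Fᵀ + Q = [19 -16; -16 38]
y = z − H·x̄ = [-11]
S = H·P̄·Hᵀ + R = [133]
K = P̄·Hᵀ·S⁻¹ = [-25/133; -4/19]
x' = x̄ + K·y = [-523/133, 101/19]
P' = (I − K·H)·P̄ = [1902/133 -404/19; -404/19 610/19]

x' = [-523/133, 101/19]
P' = [1902/133 -404/19; -404/19 610/19]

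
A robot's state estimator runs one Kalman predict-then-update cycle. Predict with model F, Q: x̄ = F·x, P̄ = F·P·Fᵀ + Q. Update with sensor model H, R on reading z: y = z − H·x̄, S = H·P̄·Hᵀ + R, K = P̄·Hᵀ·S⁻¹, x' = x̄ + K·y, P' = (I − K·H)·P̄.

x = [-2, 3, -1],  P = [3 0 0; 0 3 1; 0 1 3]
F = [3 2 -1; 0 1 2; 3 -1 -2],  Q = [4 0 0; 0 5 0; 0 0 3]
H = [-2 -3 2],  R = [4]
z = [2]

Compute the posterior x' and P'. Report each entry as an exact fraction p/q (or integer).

x' = [-289/656, -445/164, -2345/656]
P' = [25527/656 -813/164 20559/656; -813/164 143/41 -13/164; 20559/656 -13/164 20695/656]

x̄ = F·x = [1, 1, -7]
P̄ = F·P·Fᵀ + Q = [42 3 24; 3 24 -19; 24 -19 49]
y = z − H·x̄ = [21]
S = H·P̄·Hᵀ + R = [656]
K = P̄·Hᵀ·S⁻¹ = [-45/656; -29/164; 107/656]
x' = x̄ + K·y = [-289/656, -445/164, -2345/656]
P' = (I − K·H)·P̄ = [25527/656 -813/164 20559/656; -813/164 143/41 -13/164; 20559/656 -13/164 20695/656]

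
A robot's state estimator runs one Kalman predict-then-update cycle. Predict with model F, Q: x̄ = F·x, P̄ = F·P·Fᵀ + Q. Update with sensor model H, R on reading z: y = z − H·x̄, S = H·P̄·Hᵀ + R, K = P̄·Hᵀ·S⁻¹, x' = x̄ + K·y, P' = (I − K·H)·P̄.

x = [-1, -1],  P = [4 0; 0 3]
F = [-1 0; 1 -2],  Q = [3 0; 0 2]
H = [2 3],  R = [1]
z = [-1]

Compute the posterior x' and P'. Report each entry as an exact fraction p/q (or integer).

x̄ = F·x = [1, 1]
P̄ = F·P·Fᵀ + Q = [7 -4; -4 18]
y = z − H·x̄ = [-6]
S = H·P̄·Hᵀ + R = [143]
K = P̄·Hᵀ·S⁻¹ = [2/143; 46/143]
x' = x̄ + K·y = [131/143, -133/143]
P' = (I − K·H)·P̄ = [997/143 -664/143; -664/143 458/143]

x' = [131/143, -133/143]
P' = [997/143 -664/143; -664/143 458/143]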